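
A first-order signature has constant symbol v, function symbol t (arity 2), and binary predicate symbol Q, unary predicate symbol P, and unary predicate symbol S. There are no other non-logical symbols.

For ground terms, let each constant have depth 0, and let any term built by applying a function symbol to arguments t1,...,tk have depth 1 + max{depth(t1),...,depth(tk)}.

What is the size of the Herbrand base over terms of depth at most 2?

35

First count ground terms of depth ≤ 2.
Let N_k = |{terms of depth ≤ k}|. Then N_0 = 1 and N_k = 1 + N_{k-1}^2 for k ≥ 1 (one summand per function symbol, arity giving the exponent).
N_0 = 1
N_1 = 1 + 1^2 = 2
N_2 = 1 + 2^2 = 5
So |H| = 5.
For each predicate symbol, the number of ground atoms is |H| raised to its arity; summing:
  Q: 5^2 = 25;  P: 5;  S: 5
Total ground atoms: 25 + 5 + 5 = 35.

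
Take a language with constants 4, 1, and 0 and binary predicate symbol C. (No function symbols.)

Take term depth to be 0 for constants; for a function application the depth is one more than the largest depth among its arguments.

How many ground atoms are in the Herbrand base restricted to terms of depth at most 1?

9

First count ground terms of depth ≤ 1.
With no function symbols every ground term is a constant, so there are exactly 3 ground terms at every depth bound.
N_0 = 3
N_1 = 3
Explicitly: 4, 1, 0.
So |H| = 3.
For each predicate symbol, the number of ground atoms is |H| raised to its arity; summing:
  C: 3^2 = 9
Total ground atoms: 9.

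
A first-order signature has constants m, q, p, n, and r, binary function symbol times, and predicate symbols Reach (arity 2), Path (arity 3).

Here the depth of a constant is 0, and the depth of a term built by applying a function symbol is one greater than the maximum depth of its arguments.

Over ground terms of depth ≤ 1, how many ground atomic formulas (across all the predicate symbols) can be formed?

First count ground terms of depth ≤ 1.
Count level by level. With function symbols times/2, the terms of depth ≤ k are the 5 constants together with each function applied to depth-≤(k−1) tuples, so N_k = 5 + N_{k-1}^2.
N_0 = 5
N_1 = 5 + 5^2 = 30
So |H| = 30.
Ground atoms are formed by filling each argument slot of a predicate with a term from H, so an r-ary predicate gives |H|^r atoms:
  Reach: 30^2 = 900;  Path: 30^3 = 27000
Total ground atoms: 900 + 27000 = 27900.

27900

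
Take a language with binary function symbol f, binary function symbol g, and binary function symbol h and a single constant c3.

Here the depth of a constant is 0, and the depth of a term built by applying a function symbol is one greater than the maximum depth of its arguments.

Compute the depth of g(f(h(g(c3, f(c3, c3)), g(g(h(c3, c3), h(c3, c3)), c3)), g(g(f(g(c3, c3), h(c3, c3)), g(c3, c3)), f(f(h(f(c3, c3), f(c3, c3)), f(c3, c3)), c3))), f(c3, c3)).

depth(f(c3, c3)) = 1 + max(0, 0) = 1
depth(g(c3, f(c3, c3))) = 1 + max(0, 1) = 2
depth(h(c3, c3)) = 1 + max(0, 0) = 1
depth(g(h(c3, c3), h(c3, c3))) = 1 + max(1, 1) = 2
depth(g(g(h(c3, c3), h(c3, c3)), c3)) = 1 + max(2, 0) = 3
depth(h(g(c3, f(c3, c3)), g(g(h(c3, c3), h(c3, c3)), c3))) = 1 + max(2, 3) = 4
depth(g(c3, c3)) = 1 + max(0, 0) = 1
depth(f(g(c3, c3), h(c3, c3))) = 1 + max(1, 1) = 2
depth(g(f(g(c3, c3), h(c3, c3)), g(c3, c3))) = 1 + max(2, 1) = 3
depth(h(f(c3, c3), f(c3, c3))) = 1 + max(1, 1) = 2
depth(f(h(f(c3, c3), f(c3, c3)), f(c3, c3))) = 1 + max(2, 1) = 3
depth(f(f(h(f(c3, c3), f(c3, c3)), f(c3, c3)), c3)) = 1 + max(3, 0) = 4
depth(g(g(f(g(c3, c3), h(c3, c3)), g(c3, c3)), f(f(h(f(c3, c3), f(c3, c3)), f(c3, c3)), c3))) = 1 + max(3, 4) = 5
depth(f(h(g(c3, f(c3, c3)), g(g(h(c3, c3), h(c3, c3)), c3)), g(g(f(g(c3, c3), h(c3, c3)), g(c3, c3)), f(f(h(f(c3, c3), f(c3, c3)), f(c3, c3)), c3)))) = 1 + max(4, 5) = 6
depth(g(f(h(g(c3, f(c3, c3)), g(g(h(c3, c3), h(c3, c3)), c3)), g(g(f(g(c3, c3), h(c3, c3)), g(c3, c3)), f(f(h(f(c3, c3), f(c3, c3)), f(c3, c3)), c3))), f(c3, c3))) = 1 + max(6, 1) = 7

7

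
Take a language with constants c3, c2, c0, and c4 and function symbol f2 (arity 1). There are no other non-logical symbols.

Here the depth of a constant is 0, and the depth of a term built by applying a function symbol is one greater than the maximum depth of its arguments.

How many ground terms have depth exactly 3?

Let N_k = |{terms of depth ≤ k}|. Then N_0 = 4 and N_k = 4 + N_{k-1} for k ≥ 1 (one summand per function symbol, arity giving the exponent).
N_0 = 4
N_1 = 4 + 4 = 8
N_2 = 4 + 8 = 12
N_3 = 4 + 12 = 16
Terms of depth exactly 3: N_3 − N_2 = 16 − 12 = 4.

4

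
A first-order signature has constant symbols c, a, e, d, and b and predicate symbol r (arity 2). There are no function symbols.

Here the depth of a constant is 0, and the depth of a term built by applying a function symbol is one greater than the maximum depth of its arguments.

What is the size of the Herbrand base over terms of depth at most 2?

25

First count ground terms of depth ≤ 2.
With no function symbols every ground term is a constant, so there are exactly 5 ground terms at every depth bound.
N_0 = 5
N_1 = 5
N_2 = 5
Explicitly: c, a, e, d, b.
So |H| = 5.
Each predicate of arity r yields |H|^r ground atoms (one per choice of an r-tuple from H):
  r: 5^2 = 25
Total ground atoms: 25.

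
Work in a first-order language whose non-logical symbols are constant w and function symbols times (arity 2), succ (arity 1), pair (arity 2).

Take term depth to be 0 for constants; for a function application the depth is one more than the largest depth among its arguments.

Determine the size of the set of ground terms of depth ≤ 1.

4

Count level by level. With function symbols times/2, succ/1, pair/2, the terms of depth ≤ k are the 1 constant together with each function applied to depth-≤(k−1) tuples, so N_k = 1 + N_{k-1}^2 + N_{k-1} + N_{k-1}^2.
N_0 = 1
N_1 = 1 + 1^2 + 1 + 1^2 = 4
Explicitly: w, times(w, w), succ(w), pair(w, w).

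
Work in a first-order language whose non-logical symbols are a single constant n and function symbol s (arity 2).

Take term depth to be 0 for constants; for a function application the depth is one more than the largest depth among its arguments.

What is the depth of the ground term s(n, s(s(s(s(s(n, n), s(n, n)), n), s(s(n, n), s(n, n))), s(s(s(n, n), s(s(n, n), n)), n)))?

6

depth(s(n, n)) = 1 + max(0, 0) = 1
depth(s(s(n, n), s(n, n))) = 1 + max(1, 1) = 2
depth(s(s(s(n, n), s(n, n)), n)) = 1 + max(2, 0) = 3
depth(s(s(s(s(n, n), s(n, n)), n), s(s(n, n), s(n, n)))) = 1 + max(3, 2) = 4
depth(s(s(n, n), n)) = 1 + max(1, 0) = 2
depth(s(s(n, n), s(s(n, n), n))) = 1 + max(1, 2) = 3
depth(s(s(s(n, n), s(s(n, n), n)), n)) = 1 + max(3, 0) = 4
depth(s(s(s(s(s(n, n), s(n, n)), n), s(s(n, n), s(n, n))), s(s(s(n, n), s(s(n, n), n)), n))) = 1 + max(4, 4) = 5
depth(s(n, s(s(s(s(s(n, n), s(n, n)), n), s(s(n, n), s(n, n))), s(s(s(n, n), s(s(n, n), n)), n)))) = 1 + max(0, 5) = 6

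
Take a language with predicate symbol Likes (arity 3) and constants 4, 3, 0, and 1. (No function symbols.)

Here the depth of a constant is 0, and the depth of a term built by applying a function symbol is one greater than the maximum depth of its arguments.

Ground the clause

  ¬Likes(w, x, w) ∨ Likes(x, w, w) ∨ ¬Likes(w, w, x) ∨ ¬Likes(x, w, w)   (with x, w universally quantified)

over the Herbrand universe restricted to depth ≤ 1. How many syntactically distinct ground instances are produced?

Ground terms of depth ≤ 1:
  With no function symbols every ground term is a constant, so there are exactly 4 ground terms at every depth bound.
  N_0 = 4
  N_1 = 4
So there are 4 ground terms available for substitution.
There are 2 variables to instantiate (x, w), each occurring in at least one literal, so different choices give different ground instances.
Number of ground instances = 4^2 = 16.

16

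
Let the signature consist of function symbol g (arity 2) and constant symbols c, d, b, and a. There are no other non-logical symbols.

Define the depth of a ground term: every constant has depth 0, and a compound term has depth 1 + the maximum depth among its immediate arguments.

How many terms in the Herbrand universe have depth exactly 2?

384

Let N_k count ground terms of depth at most k. Each non-constant term of depth ≤ k is some function symbol applied to depth-≤(k−1) arguments, giving N_k = 4 + N_{k-1}^2.
N_0 = 4
N_1 = 4 + 4^2 = 20
N_2 = 4 + 20^2 = 404
Terms of depth exactly 2: N_2 − N_1 = 404 − 20 = 384.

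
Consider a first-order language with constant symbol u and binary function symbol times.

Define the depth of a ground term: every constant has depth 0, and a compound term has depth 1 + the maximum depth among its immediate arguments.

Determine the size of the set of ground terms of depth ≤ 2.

Count level by level. With function symbols times/2, the terms of depth ≤ k are the 1 constant together with each function applied to depth-≤(k−1) tuples, so N_k = 1 + N_{k-1}^2.
N_0 = 1
N_1 = 1 + 1^2 = 2
N_2 = 1 + 2^2 = 5
Explicitly: u, times(u, u), times(u, times(u, u)), times(times(u, u), u), times(times(u, u), times(u, u)).

5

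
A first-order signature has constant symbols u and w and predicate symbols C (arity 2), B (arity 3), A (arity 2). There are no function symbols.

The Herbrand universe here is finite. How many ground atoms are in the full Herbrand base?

16

With no function symbols, the Herbrand universe is just the 2 constants.
Ground atoms per predicate: C: 2^2 = 4, B: 2^3 = 8, A: 2^2 = 4.
Herbrand base size = 4 + 8 + 4 = 16.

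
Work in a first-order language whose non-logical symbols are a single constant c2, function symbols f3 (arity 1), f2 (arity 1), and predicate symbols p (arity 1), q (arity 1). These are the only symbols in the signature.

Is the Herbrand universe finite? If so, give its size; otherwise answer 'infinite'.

infinite

The signature has at least one function symbol (f3, arity 1) and at least one constant (c2).
Iterating f3 gives infinitely many distinct ground terms: c2, f3(c2), f3(f3(c2)), ...
So the Herbrand universe is infinite.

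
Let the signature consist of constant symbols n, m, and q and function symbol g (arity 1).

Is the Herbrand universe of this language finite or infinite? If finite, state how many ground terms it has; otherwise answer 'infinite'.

The signature has at least one function symbol (g, arity 1) and at least one constant (n).
Iterating g gives infinitely many distinct ground terms: n, g(n), g(g(n)), ...
So the Herbrand universe is infinite.

infinite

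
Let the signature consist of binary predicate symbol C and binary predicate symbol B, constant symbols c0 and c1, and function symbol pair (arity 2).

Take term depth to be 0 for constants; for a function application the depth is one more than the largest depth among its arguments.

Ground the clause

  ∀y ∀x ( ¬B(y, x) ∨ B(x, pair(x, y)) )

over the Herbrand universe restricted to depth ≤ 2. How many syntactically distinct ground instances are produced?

Ground terms of depth ≤ 2:
  Count level by level. With function symbols pair/2, the terms of depth ≤ k are the 2 constants together with each function applied to depth-≤(k−1) tuples, so N_k = 2 + N_{k-1}^2.
  N_0 = 2
  N_1 = 2 + 2^2 = 6
  N_2 = 2 + 6^2 = 38
So there are 38 ground terms available for substitution.
The body mentions every one of the 2 quantified variables; since ground terms form a free algebra, no two substitutions collapse to the same formula.
Number of ground instances = 38^2 = 1444.

1444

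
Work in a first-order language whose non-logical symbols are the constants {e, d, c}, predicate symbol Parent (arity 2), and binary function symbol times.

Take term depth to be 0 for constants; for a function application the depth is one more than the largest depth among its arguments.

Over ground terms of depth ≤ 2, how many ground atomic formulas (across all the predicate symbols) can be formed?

First count ground terms of depth ≤ 2.
Let N_k count ground terms of depth at most k. Each non-constant term of depth ≤ k is some function symbol applied to depth-≤(k−1) arguments, giving N_k = 3 + N_{k-1}^2.
N_0 = 3
N_1 = 3 + 3^2 = 12
N_2 = 3 + 12^2 = 147
So |H| = 147.
A ground atom is a predicate applied to a tuple of terms from H, so the count is the sum over predicates of |H|^arity:
  Parent: 147^2 = 21609
Total ground atoms: 21609.

21609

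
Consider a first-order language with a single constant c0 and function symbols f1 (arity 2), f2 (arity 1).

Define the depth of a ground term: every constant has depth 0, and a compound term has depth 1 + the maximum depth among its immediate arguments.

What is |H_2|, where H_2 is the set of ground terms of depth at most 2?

Let N_k count ground terms of depth at most k. Each non-constant term of depth ≤ k is some function symbol applied to depth-≤(k−1) arguments, giving N_k = 1 + N_{k-1}^2 + N_{k-1}.
N_0 = 1
N_1 = 1 + 1^2 + 1 = 3
N_2 = 1 + 3^2 + 3 = 13

13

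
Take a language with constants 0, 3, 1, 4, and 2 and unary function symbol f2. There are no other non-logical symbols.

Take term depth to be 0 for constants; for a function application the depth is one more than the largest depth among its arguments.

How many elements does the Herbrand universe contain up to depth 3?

Count level by level. With function symbols f2/1, the terms of depth ≤ k are the 5 constants together with each function applied to depth-≤(k−1) tuples, so N_k = 5 + N_{k-1}.
N_0 = 5
N_1 = 5 + 5 = 10
N_2 = 5 + 10 = 15
N_3 = 5 + 15 = 20

20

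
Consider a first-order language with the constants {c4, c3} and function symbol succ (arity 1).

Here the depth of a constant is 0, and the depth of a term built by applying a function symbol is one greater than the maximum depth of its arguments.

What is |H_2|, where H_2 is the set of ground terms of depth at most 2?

Let N_k = |{terms of depth ≤ k}|. Then N_0 = 2 and N_k = 2 + N_{k-1} for k ≥ 1 (one summand per function symbol, arity giving the exponent).
N_0 = 2
N_1 = 2 + 2 = 4
N_2 = 2 + 4 = 6

6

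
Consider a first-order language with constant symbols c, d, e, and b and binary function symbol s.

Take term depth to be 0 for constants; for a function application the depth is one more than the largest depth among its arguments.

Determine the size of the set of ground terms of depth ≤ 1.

20

Write N_k for the number of ground terms of depth ≤ k. A term of depth ≤ k is either a constant or a function symbol applied to arguments of depth ≤ k−1, so N_k = 4 + N_{k-1}^2.
N_0 = 4
N_1 = 4 + 4^2 = 20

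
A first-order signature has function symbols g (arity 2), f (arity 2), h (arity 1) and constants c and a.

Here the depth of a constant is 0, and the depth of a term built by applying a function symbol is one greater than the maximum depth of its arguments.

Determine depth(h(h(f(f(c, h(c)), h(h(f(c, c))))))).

6

depth(h(c)) = 1 + depth(c) = 1 + 0 = 1
depth(f(c, h(c))) = 1 + max(0, 1) = 2
depth(f(c, c)) = 1 + max(0, 0) = 1
depth(h(f(c, c))) = 1 + depth(f(c, c)) = 1 + 1 = 2
depth(h(h(f(c, c)))) = 1 + depth(h(f(c, c))) = 1 + 2 = 3
depth(f(f(c, h(c)), h(h(f(c, c))))) = 1 + max(2, 3) = 4
depth(h(f(f(c, h(c)), h(h(f(c, c)))))) = 1 + depth(f(f(c, h(c)), h(h(f(c, c))))) = 1 + 4 = 5
depth(h(h(f(f(c, h(c)), h(h(f(c, c))))))) = 1 + depth(h(f(f(c, h(c)), h(h(f(c, c)))))) = 1 + 5 = 6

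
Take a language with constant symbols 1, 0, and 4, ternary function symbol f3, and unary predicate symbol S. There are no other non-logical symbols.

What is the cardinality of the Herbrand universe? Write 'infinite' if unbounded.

infinite

The signature has at least one function symbol (f3, arity 3) and at least one constant (1).
Iterating f3 gives infinitely many distinct ground terms: 1, f3(1, 1, 1), f3(f3(1, 1, 1), f3(1, 1, 1), f3(1, 1, 1)), ...
So the Herbrand universe is infinite.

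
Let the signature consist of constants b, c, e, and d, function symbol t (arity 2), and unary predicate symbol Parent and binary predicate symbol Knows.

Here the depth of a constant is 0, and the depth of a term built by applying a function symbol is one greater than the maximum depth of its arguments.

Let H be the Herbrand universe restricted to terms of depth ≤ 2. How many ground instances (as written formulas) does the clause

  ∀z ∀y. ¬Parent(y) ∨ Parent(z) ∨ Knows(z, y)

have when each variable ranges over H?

Ground terms of depth ≤ 2:
  Let N_k = |{terms of depth ≤ k}|. Then N_0 = 4 and N_k = 4 + N_{k-1}^2 for k ≥ 1 (one summand per function symbol, arity giving the exponent).
  N_0 = 4
  N_1 = 4 + 4^2 = 20
  N_2 = 4 + 20^2 = 404
So there are 404 ground terms available for substitution.
The clause has 2 distinct variables (z, y), each appearing in the body. In the free term algebra distinct substitutions yield syntactically distinct ground instances.
Number of ground instances = 404^2 = 163216.

163216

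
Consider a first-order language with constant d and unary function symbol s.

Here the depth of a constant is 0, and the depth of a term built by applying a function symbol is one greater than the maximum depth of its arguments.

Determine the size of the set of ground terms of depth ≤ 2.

3

Count level by level. With function symbols s/1, the terms of depth ≤ k are the 1 constant together with each function applied to depth-≤(k−1) tuples, so N_k = 1 + N_{k-1}.
N_0 = 1
N_1 = 1 + 1 = 2
N_2 = 1 + 2 = 3
Explicitly: d, s(d), s(s(d)).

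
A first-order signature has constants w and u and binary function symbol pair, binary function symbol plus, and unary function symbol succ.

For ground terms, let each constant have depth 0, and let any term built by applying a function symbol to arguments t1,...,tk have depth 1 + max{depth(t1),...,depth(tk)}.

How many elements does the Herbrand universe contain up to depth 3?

182712

Count level by level. With function symbols pair/2, plus/2, succ/1, the terms of depth ≤ k are the 2 constants together with each function applied to depth-≤(k−1) tuples, so N_k = 2 + N_{k-1}^2 + N_{k-1}^2 + N_{k-1}.
N_0 = 2
N_1 = 2 + 2^2 + 2^2 + 2 = 12
N_2 = 2 + 12^2 + 12^2 + 12 = 302
N_3 = 2 + 302^2 + 302^2 + 302 = 182712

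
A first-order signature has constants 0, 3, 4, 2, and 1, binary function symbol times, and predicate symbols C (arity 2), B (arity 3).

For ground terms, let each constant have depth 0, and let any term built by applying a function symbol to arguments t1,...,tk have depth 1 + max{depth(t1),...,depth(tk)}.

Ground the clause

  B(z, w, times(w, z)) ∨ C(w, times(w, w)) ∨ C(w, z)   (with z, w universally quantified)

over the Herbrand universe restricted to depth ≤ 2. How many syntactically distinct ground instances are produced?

819025

Ground terms of depth ≤ 2:
  Let N_k = |{terms of depth ≤ k}|. Then N_0 = 5 and N_k = 5 + N_{k-1}^2 for k ≥ 1 (one summand per function symbol, arity giving the exponent).
  N_0 = 5
  N_1 = 5 + 5^2 = 30
  N_2 = 5 + 30^2 = 905
So there are 905 ground terms available for substitution.
The body mentions every one of the 2 quantified variables; since ground terms form a free algebra, no two substitutions collapse to the same formula.
Number of ground instances = 905^2 = 819025.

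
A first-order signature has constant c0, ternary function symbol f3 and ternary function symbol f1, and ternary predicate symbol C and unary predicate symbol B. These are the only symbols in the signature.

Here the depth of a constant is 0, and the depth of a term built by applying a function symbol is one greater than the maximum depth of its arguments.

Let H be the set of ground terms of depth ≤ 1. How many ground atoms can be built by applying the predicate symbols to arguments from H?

First count ground terms of depth ≤ 1.
Let N_k = |{terms of depth ≤ k}|. Then N_0 = 1 and N_k = 1 + N_{k-1}^3 + N_{k-1}^3 for k ≥ 1 (one summand per function symbol, arity giving the exponent).
N_0 = 1
N_1 = 1 + 1^3 + 1^3 = 3
Explicitly: c0, f3(c0, c0, c0), f1(c0, c0, c0).
So |H| = 3.
For each predicate symbol, the number of ground atoms is |H| raised to its arity; summing:
  C: 3^3 = 27;  B: 3
Total ground atoms: 27 + 3 = 30.

30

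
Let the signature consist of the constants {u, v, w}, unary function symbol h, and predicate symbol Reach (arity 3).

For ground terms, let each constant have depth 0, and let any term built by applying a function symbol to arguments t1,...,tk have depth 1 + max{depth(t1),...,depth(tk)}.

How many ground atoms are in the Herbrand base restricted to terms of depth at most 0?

First count ground terms of depth ≤ 0.
Count level by level. With function symbols h/1, the terms of depth ≤ k are the 3 constants together with each function applied to depth-≤(k−1) tuples, so N_k = 3 + N_{k-1}.
N_0 = 3
Explicitly: u, v, w.
So |H| = 3.
A ground atom is a predicate applied to a tuple of terms from H, so the count is the sum over predicates of |H|^arity:
  Reach: 3^3 = 27
Total ground atoms: 27.

27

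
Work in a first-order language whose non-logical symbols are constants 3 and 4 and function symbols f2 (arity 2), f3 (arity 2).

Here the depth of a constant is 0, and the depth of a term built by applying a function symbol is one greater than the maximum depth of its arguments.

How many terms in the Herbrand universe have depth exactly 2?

192

Let N_k = |{terms of depth ≤ k}|. Then N_0 = 2 and N_k = 2 + N_{k-1}^2 + N_{k-1}^2 for k ≥ 1 (one summand per function symbol, arity giving the exponent).
N_0 = 2
N_1 = 2 + 2^2 + 2^2 = 10
N_2 = 2 + 10^2 + 10^2 = 202
Terms of depth exactly 2: N_2 − N_1 = 202 − 10 = 192.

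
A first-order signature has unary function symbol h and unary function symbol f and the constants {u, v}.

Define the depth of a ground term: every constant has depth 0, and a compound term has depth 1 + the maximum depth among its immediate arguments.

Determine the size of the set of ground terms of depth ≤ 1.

Let N_k = |{terms of depth ≤ k}|. Then N_0 = 2 and N_k = 2 + N_{k-1} + N_{k-1} for k ≥ 1 (one summand per function symbol, arity giving the exponent).
N_0 = 2
N_1 = 2 + 2 + 2 = 6

6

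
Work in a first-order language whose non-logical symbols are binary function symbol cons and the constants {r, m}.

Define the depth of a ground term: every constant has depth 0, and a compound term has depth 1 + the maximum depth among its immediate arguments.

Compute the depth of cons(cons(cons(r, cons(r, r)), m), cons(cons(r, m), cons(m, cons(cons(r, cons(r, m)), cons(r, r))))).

depth(cons(r, r)) = 1 + max(0, 0) = 1
depth(cons(r, cons(r, r))) = 1 + max(0, 1) = 2
depth(cons(cons(r, cons(r, r)), m)) = 1 + max(2, 0) = 3
depth(cons(r, m)) = 1 + max(0, 0) = 1
depth(cons(r, cons(r, m))) = 1 + max(0, 1) = 2
depth(cons(cons(r, cons(r, m)), cons(r, r))) = 1 + max(2, 1) = 3
depth(cons(m, cons(cons(r, cons(r, m)), cons(r, r)))) = 1 + max(0, 3) = 4
depth(cons(cons(r, m), cons(m, cons(cons(r, cons(r, m)), cons(r, r))))) = 1 + max(1, 4) = 5
depth(cons(cons(cons(r, cons(r, r)), m), cons(cons(r, m), cons(m, cons(cons(r, cons(r, m)), cons(r, r)))))) = 1 + max(3, 5) = 6

6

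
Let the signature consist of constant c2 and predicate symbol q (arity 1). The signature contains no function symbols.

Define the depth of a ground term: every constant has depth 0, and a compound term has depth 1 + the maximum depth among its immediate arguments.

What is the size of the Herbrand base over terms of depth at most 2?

First count ground terms of depth ≤ 2.
With no function symbols every ground term is a constant, so there is exactly 1 ground term at every depth bound.
N_0 = 1
N_1 = 1
N_2 = 1
Explicitly: c2.
So |H| = 1.
For each predicate symbol, the number of ground atoms is |H| raised to its arity; summing:
  q: 1
Total ground atoms: 1.

1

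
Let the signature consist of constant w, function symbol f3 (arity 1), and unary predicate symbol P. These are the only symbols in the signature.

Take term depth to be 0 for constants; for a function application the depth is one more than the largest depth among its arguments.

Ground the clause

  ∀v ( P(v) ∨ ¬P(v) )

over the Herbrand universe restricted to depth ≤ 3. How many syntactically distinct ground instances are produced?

Ground terms of depth ≤ 3:
  Count level by level. With function symbols f3/1, the terms of depth ≤ k are the 1 constant together with each function applied to depth-≤(k−1) tuples, so N_k = 1 + N_{k-1}.
  N_0 = 1
  N_1 = 1 + 1 = 2
  N_2 = 1 + 2 = 3
  N_3 = 1 + 3 = 4
  Explicitly: w, f3(w), f3(f3(w)), f3(f3(f3(w))).
So there are 4 ground terms available for substitution.
The body mentions the single quantified variable v; since ground terms form a free algebra, no two substitutions collapse to the same formula.
Number of ground instances = 4.

4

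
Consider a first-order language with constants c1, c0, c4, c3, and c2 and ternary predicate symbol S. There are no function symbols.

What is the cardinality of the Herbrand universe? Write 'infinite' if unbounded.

5

There are no function symbols, so every ground term is one of the 5 constants.
The Herbrand universe is {c1, c0, c4, c3, c2}, which is finite with 5 elements.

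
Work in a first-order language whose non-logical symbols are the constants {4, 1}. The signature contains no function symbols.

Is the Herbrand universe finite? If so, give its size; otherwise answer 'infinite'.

There are no function symbols, so every ground term is one of the 2 constants.
The Herbrand universe is {4, 1}, which is finite with 2 elements.

2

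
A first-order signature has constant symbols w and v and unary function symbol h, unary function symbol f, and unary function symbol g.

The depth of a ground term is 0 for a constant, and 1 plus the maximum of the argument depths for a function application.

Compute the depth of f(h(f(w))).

depth(f(w)) = 1 + depth(w) = 1 + 0 = 1
depth(h(f(w))) = 1 + depth(f(w)) = 1 + 1 = 2
depth(f(h(f(w)))) = 1 + depth(h(f(w))) = 1 + 2 = 3

3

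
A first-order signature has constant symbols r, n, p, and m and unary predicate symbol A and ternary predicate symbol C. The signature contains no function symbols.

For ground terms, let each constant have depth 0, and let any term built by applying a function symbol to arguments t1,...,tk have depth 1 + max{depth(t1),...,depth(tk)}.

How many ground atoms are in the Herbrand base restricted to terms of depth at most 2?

68

First count ground terms of depth ≤ 2.
With no function symbols every ground term is a constant, so there are exactly 4 ground terms at every depth bound.
N_0 = 4
N_1 = 4
N_2 = 4
Explicitly: r, n, p, m.
So |H| = 4.
A ground atom is a predicate applied to a tuple of terms from H, so the count is the sum over predicates of |H|^arity:
  A: 4;  C: 4^3 = 64
Total ground atoms: 4 + 64 = 68.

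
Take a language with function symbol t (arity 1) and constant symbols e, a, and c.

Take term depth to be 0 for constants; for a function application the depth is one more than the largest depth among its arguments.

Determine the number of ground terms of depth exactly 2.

Count level by level. With function symbols t/1, the terms of depth ≤ k are the 3 constants together with each function applied to depth-≤(k−1) tuples, so N_k = 3 + N_{k-1}.
N_0 = 3
N_1 = 3 + 3 = 6
N_2 = 3 + 6 = 9
Terms of depth exactly 2: N_2 − N_1 = 9 − 6 = 3.

3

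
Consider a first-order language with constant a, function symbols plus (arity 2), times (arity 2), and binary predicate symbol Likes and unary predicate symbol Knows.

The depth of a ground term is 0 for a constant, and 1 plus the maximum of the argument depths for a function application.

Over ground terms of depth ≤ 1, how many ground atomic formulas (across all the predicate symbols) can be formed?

12

First count ground terms of depth ≤ 1.
Count level by level. With function symbols plus/2, times/2, the terms of depth ≤ k are the 1 constant together with each function applied to depth-≤(k−1) tuples, so N_k = 1 + N_{k-1}^2 + N_{k-1}^2.
N_0 = 1
N_1 = 1 + 1^2 + 1^2 = 3
So |H| = 3.
Each predicate of arity r yields |H|^r ground atoms (one per choice of an r-tuple from H):
  Likes: 3^2 = 9;  Knows: 3
Total ground atoms: 9 + 3 = 12.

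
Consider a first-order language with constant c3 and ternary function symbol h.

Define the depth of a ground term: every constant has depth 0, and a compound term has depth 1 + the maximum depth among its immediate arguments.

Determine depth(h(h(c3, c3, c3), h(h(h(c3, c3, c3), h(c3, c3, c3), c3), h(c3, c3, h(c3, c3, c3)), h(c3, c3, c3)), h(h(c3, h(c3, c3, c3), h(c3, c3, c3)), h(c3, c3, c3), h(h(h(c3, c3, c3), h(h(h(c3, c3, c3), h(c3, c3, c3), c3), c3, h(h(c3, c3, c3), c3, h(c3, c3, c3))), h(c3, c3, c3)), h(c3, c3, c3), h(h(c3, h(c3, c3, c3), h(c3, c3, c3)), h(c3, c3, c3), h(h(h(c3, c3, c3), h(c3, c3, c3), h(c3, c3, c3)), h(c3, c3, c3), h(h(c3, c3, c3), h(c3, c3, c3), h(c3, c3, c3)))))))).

7

depth(h(c3, c3, c3)) = 1 + max(0, 0, 0) = 1
depth(h(h(c3, c3, c3), h(c3, c3, c3), c3)) = 1 + max(1, 1, 0) = 2
depth(h(c3, c3, h(c3, c3, c3))) = 1 + max(0, 0, 1) = 2
depth(h(h(h(c3, c3, c3), h(c3, c3, c3), c3), h(c3, c3, h(c3, c3, c3)), h(c3, c3, c3))) = 1 + max(2, 2, 1) = 3
depth(h(c3, h(c3, c3, c3), h(c3, c3, c3))) = 1 + max(0, 1, 1) = 2
depth(h(h(c3, c3, c3), c3, h(c3, c3, c3))) = 1 + max(1, 0, 1) = 2
depth(h(h(h(c3, c3, c3), h(c3, c3, c3), c3), c3, h(h(c3, c3, c3), c3, h(c3, c3, c3)))) = 1 + max(2, 0, 2) = 3
depth(h(h(c3, c3, c3), h(h(h(c3, c3, c3), h(c3, c3, c3), c3), c3, h(h(c3, c3, c3), c3, h(c3, c3, c3))), h(c3, c3, c3))) = 1 + max(1, 3, 1) = 4
depth(h(h(c3, c3, c3), h(c3, c3, c3), h(c3, c3, c3))) = 1 + max(1, 1, 1) = 2
depth(h(h(h(c3, c3, c3), h(c3, c3, c3), h(c3, c3, c3)), h(c3, c3, c3), h(h(c3, c3, c3), h(c3, c3, c3), h(c3, c3, c3)))) = 1 + max(2, 1, 2) = 3
depth(h(h(c3, h(c3, c3, c3), h(c3, c3, c3)), h(c3, c3, c3), h(h(h(c3, c3, c3), h(c3, c3, c3), h(c3, c3, c3)), h(c3, c3, c3), h(h(c3, c3, c3), h(c3, c3, c3), h(c3, c3, c3))))) = 1 + max(2, 1, 3) = 4
depth(h(h(h(c3, c3, c3), h(h(h(c3, c3, c3), h(c3, c3, c3), c3), c3, h(h(c3, c3, c3), c3, h(c3, c3, c3))), h(c3, c3, c3)), h(c3, c3, c3), h(h(c3, h(c3, c3, c3), h(c3, c3, c3)), h(c3, c3, c3), h(h(h(c3, c3, c3), h(c3, c3, c3), h(c3, c3, c3)), h(c3, c3, c3), h(h(c3, c3, c3), h(c3, c3, c3), h(c3, c3, c3)))))) = 1 + max(4, 1, 4) = 5
depth(h(h(c3, h(c3, c3, c3), h(c3, c3, c3)), h(c3, c3, c3), h(h(h(c3, c3, c3), h(h(h(c3, c3, c3), h(c3, c3, c3), c3), c3, h(h(c3, c3, c3), c3, h(c3, c3, c3))), h(c3, c3, c3)), h(c3, c3, c3), h(h(c3, h(c3, c3, c3), h(c3, c3, c3)), h(c3, c3, c3), h(h(h(c3, c3, c3), h(c3, c3, c3), h(c3, c3, c3)), h(c3, c3, c3), h(h(c3, c3, c3), h(c3, c3, c3), h(c3, c3, c3))))))) = 1 + max(2, 1, 5) = 6
depth(h(h(c3, c3, c3), h(h(h(c3, c3, c3), h(c3, c3, c3), c3), h(c3, c3, h(c3, c3, c3)), h(c3, c3, c3)), h(h(c3, h(c3, c3, c3), h(c3, c3, c3)), h(c3, c3, c3), h(h(h(c3, c3, c3), h(h(h(c3, c3, c3), h(c3, c3, c3), c3), c3, h(h(c3, c3, c3), c3, h(c3, c3, c3))), h(c3, c3, c3)), h(c3, c3, c3), h(h(c3, h(c3, c3, c3), h(c3, c3, c3)), h(c3, c3, c3), h(h(h(c3, c3, c3), h(c3, c3, c3), h(c3, c3, c3)), h(c3, c3, c3), h(h(c3, c3, c3), h(c3, c3, c3), h(c3, c3, c3)))))))) = 1 + max(1, 3, 6) = 7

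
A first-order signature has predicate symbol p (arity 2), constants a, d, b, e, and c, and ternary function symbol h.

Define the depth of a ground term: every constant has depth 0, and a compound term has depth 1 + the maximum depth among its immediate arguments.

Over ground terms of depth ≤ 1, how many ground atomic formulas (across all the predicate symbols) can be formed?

First count ground terms of depth ≤ 1.
If N_k denotes the number of depth-≤k ground terms, the 5 constants give N_0 = 5, and each function symbol of arity r contributes N_{k-1}^r new terms at level k: N_k = 5 + N_{k-1}^3.
N_0 = 5
N_1 = 5 + 5^3 = 130
So |H| = 130.
A ground atom is a predicate applied to a tuple of terms from H, so the count is the sum over predicates of |H|^arity:
  p: 130^2 = 16900
Total ground atoms: 16900.

16900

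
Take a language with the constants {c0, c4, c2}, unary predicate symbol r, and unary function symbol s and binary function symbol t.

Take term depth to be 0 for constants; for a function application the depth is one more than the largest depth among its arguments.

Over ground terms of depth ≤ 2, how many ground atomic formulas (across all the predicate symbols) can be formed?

243

First count ground terms of depth ≤ 2.
Write N_k for the number of ground terms of depth ≤ k. A term of depth ≤ k is either a constant or a function symbol applied to arguments of depth ≤ k−1, so N_k = 3 + N_{k-1} + N_{k-1}^2.
N_0 = 3
N_1 = 3 + 3 + 3^2 = 15
N_2 = 3 + 15 + 15^2 = 243
So |H| = 243.
Ground atoms are formed by filling each argument slot of a predicate with a term from H, so an r-ary predicate gives |H|^r atoms:
  r: 243
Total ground atoms: 243.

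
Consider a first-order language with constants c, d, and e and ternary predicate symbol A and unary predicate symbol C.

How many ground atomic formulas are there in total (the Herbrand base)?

30

With no function symbols, the Herbrand universe is just the 3 constants.
Ground atoms per predicate: A: 3^3 = 27, C: 3.
Herbrand base size = 27 + 3 = 30.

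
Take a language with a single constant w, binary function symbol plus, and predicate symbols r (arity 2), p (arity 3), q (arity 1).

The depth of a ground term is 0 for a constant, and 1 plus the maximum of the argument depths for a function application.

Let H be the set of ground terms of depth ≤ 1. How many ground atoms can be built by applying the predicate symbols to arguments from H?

14

First count ground terms of depth ≤ 1.
Let N_k = |{terms of depth ≤ k}|. Then N_0 = 1 and N_k = 1 + N_{k-1}^2 for k ≥ 1 (one summand per function symbol, arity giving the exponent).
N_0 = 1
N_1 = 1 + 1^2 = 2
Explicitly: w, plus(w, w).
So |H| = 2.
A ground atom is a predicate applied to a tuple of terms from H, so the count is the sum over predicates of |H|^arity:
  r: 2^2 = 4;  p: 2^3 = 8;  q: 2
Total ground atoms: 4 + 8 + 2 = 14.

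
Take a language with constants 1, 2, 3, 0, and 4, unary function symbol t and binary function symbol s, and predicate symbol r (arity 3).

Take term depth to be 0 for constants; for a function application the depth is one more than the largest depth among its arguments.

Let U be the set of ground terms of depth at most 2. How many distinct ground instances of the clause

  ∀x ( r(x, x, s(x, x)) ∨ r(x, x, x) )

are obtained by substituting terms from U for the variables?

Ground terms of depth ≤ 2:
  Let N_k count ground terms of depth at most k. Each non-constant term of depth ≤ k is some function symbol applied to depth-≤(k−1) arguments, giving N_k = 5 + N_{k-1} + N_{k-1}^2.
  N_0 = 5
  N_1 = 5 + 5 + 5^2 = 35
  N_2 = 5 + 35 + 35^2 = 1265
So there are 1265 ground terms available for substitution.
The variable x ranges independently over the available ground terms, and distinct assignments produce distinct instances.
Number of ground instances = 1265.

1265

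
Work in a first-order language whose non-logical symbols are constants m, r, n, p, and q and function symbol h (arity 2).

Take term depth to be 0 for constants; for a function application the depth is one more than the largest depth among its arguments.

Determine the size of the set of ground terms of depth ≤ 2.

If N_k denotes the number of depth-≤k ground terms, the 5 constants give N_0 = 5, and each function symbol of arity r contributes N_{k-1}^r new terms at level k: N_k = 5 + N_{k-1}^2.
N_0 = 5
N_1 = 5 + 5^2 = 30
N_2 = 5 + 30^2 = 905

905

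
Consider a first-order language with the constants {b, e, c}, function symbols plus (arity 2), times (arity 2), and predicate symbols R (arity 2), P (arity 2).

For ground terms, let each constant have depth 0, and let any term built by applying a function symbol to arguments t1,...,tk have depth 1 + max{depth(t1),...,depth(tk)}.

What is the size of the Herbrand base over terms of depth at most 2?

1566450

First count ground terms of depth ≤ 2.
Let N_k count ground terms of depth at most k. Each non-constant term of depth ≤ k is some function symbol applied to depth-≤(k−1) arguments, giving N_k = 3 + N_{k-1}^2 + N_{k-1}^2.
N_0 = 3
N_1 = 3 + 3^2 + 3^2 = 21
N_2 = 3 + 21^2 + 21^2 = 885
So |H| = 885.
A ground atom is a predicate applied to a tuple of terms from H, so the count is the sum over predicates of |H|^arity:
  R: 885^2 = 783225;  P: 885^2 = 783225
Total ground atoms: 783225 + 783225 = 1566450.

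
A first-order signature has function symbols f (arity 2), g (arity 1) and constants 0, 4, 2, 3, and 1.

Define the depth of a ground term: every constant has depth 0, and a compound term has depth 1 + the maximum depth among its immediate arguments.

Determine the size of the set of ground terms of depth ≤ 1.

35

Write N_k for the number of ground terms of depth ≤ k. A term of depth ≤ k is either a constant or a function symbol applied to arguments of depth ≤ k−1, so N_k = 5 + N_{k-1}^2 + N_{k-1}.
N_0 = 5
N_1 = 5 + 5^2 + 5 = 35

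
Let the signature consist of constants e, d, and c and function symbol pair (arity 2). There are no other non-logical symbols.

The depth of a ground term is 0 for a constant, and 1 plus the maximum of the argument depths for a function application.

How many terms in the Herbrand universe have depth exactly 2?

Count level by level. With function symbols pair/2, the terms of depth ≤ k are the 3 constants together with each function applied to depth-≤(k−1) tuples, so N_k = 3 + N_{k-1}^2.
N_0 = 3
N_1 = 3 + 3^2 = 12
N_2 = 3 + 12^2 = 147
Terms of depth exactly 2: N_2 − N_1 = 147 − 12 = 135.

135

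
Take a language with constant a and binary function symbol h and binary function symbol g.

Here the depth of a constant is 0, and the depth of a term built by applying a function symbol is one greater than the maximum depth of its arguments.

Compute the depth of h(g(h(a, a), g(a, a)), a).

depth(h(a, a)) = 1 + max(0, 0) = 1
depth(g(a, a)) = 1 + max(0, 0) = 1
depth(g(h(a, a), g(a, a))) = 1 + max(1, 1) = 2
depth(h(g(h(a, a), g(a, a)), a)) = 1 + max(2, 0) = 3

3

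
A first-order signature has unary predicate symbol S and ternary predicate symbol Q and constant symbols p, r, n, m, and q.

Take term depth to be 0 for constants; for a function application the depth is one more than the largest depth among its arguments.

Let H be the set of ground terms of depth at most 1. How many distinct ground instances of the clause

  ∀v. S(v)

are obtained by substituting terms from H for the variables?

Ground terms of depth ≤ 1:
  With no function symbols every ground term is a constant, so there are exactly 5 ground terms at every depth bound.
  N_0 = 5
  N_1 = 5
  Explicitly: p, r, n, m, q.
So there are 5 ground terms available for substitution.
There is 1 variable to instantiate (v),  occurring in at least one literal, so different choices give different ground instances.
Number of ground instances = 5.

5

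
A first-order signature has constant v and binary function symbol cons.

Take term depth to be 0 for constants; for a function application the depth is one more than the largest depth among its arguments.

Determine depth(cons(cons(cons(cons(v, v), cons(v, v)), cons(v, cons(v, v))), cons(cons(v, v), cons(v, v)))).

4

depth(cons(v, v)) = 1 + max(0, 0) = 1
depth(cons(cons(v, v), cons(v, v))) = 1 + max(1, 1) = 2
depth(cons(v, cons(v, v))) = 1 + max(0, 1) = 2
depth(cons(cons(cons(v, v), cons(v, v)), cons(v, cons(v, v)))) = 1 + max(2, 2) = 3
depth(cons(cons(cons(cons(v, v), cons(v, v)), cons(v, cons(v, v))), cons(cons(v, v), cons(v, v)))) = 1 + max(3, 2) = 4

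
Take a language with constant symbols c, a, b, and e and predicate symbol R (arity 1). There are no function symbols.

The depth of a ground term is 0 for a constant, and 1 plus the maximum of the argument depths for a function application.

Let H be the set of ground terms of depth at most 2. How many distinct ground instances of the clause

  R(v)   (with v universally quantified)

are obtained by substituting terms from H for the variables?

Ground terms of depth ≤ 2:
  With no function symbols every ground term is a constant, so there are exactly 4 ground terms at every depth bound.
  N_0 = 4
  N_1 = 4
  N_2 = 4
  Explicitly: c, a, b, e.
So there are 4 ground terms available for substitution.
The body mentions the single quantified variable v; since ground terms form a free algebra, no two substitutions collapse to the same formula.
Number of ground instances = 4.

4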